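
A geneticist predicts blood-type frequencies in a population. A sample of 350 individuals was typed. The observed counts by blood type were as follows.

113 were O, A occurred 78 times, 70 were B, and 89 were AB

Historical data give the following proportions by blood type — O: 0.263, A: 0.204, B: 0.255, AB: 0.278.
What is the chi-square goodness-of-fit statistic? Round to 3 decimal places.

Expected counts E_i = n·p_i: 350×0.263 = 92.05, 350×0.204 = 71.4, 350×0.255 = 89.25, 350×0.278 = 97.3.
χ² = (113−92.05)²/92.05 + (78−71.4)²/71.4 + (70−89.25)²/89.25 + (89−97.3)²/97.3
   = 4.7681 + 0.6101 + 4.1520 + 0.7080
Sum = 10.238

10.238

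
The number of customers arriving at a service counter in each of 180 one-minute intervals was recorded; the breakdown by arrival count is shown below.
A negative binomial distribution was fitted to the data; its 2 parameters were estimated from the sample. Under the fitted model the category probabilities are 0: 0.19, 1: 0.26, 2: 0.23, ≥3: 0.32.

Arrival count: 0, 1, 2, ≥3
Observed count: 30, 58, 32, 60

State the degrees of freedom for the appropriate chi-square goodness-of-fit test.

1

There are k = 4 categories and 2 parameters estimated from the data, so df = 4 − 1 − 2 = 1.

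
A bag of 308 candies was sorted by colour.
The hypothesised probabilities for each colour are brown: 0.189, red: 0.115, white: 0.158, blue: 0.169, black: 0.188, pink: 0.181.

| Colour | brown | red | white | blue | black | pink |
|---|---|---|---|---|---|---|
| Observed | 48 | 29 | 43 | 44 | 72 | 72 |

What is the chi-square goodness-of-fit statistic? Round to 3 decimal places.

Expected counts E_i = n·p_i: 308×0.189 = 58.212, 308×0.115 = 35.42, 308×0.158 = 48.664, 308×0.169 = 52.052, 308×0.188 = 57.904, 308×0.181 = 55.748.
χ² = (48−58.212)²/58.212 + (29−35.42)²/35.42 + (43−48.664)²/48.664 + (44−52.052)²/52.052 + (72−57.904)²/57.904 + (72−55.748)²/55.748
   = 1.7915 + 1.1636 + 0.6592 + 1.2456 + 3.4315 + 4.7379
Sum = 13.029

13.029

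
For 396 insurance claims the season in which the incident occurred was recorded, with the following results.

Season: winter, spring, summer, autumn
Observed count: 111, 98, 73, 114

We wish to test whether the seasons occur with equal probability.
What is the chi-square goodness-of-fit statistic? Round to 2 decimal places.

Under H₀ each category has probability 1/4, so each expected count is 396/4 = 99.
χ² = (111−99)²/99 + (98−99)²/99 + (73−99)²/99 + (114−99)²/99
   = 1.455 + 0.010 + 6.828 + 2.273
Sum = 10.57

10.57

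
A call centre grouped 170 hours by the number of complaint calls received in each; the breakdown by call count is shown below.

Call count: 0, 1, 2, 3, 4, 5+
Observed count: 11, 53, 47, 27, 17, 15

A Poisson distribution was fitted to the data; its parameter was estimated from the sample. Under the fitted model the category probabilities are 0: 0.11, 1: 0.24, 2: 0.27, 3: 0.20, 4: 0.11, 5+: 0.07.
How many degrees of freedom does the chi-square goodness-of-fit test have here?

4

There are k = 6 categories and 1 parameter estimated from the data, so df = 6 − 1 − 1 = 4.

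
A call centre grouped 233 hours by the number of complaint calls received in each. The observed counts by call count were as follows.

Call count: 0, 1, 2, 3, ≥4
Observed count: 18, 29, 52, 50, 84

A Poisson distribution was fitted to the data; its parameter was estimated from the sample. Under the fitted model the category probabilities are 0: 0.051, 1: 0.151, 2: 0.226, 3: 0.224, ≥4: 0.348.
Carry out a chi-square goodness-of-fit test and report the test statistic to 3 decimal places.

Expected counts E_i = n·p_i: 233×0.051 = 11.883, 233×0.151 = 35.183, 233×0.226 = 52.658, 233×0.224 = 52.192, 233×0.348 = 81.084.
χ² = (18−11.883)²/11.883 + (29−35.183)²/35.183 + (52−52.658)²/52.658 + (50−52.192)²/52.192 + (84−81.084)²/81.084
   = 3.1488 + 1.0866 + 0.0082 + 0.0921 + 0.1049
Sum = 4.441

4.441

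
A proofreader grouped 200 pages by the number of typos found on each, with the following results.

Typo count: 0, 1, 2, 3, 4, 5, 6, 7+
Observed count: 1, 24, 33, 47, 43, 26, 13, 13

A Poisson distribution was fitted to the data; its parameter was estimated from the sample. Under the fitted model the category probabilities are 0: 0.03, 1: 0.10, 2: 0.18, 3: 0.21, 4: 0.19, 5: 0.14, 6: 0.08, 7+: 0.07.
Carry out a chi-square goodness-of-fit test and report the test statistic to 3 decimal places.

Expected counts E_i = n·p_i: 200×0.03 = 6, 200×0.10 = 20, 200×0.18 = 36, 200×0.21 = 42, 200×0.19 = 38, 200×0.14 = 28, 200×0.08 = 16, 200×0.07 = 14.
cat         O        E   (O−E)²/E
0           1        6     4.1667
1          24       20     0.8000
2          33       36     0.2500
3          47       42     0.5952
4          43       38     0.6579
5          26       28     0.1429
6          13       16     0.5625
7+         13       14     0.0714
Sum = 7.247

7.247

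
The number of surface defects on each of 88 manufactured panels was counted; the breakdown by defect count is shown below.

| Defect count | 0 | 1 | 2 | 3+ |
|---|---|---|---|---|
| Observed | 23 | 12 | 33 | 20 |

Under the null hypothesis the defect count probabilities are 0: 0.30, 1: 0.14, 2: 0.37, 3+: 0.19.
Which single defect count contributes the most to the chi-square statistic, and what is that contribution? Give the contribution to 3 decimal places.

3+, 0.643

Expected counts E_i = n·p_i: 88×0.30 = 26.4, 88×0.14 = 12.32, 88×0.37 = 32.56, 88×0.19 = 16.72.
χ² = (23−26.4)²/26.4 + (12−12.32)²/12.32 + (33−32.56)²/32.56 + (20−16.72)²/16.72
   = 0.4379 + 0.0083 + 0.0059 + 0.6434
The largest term is for 3+: 0.643.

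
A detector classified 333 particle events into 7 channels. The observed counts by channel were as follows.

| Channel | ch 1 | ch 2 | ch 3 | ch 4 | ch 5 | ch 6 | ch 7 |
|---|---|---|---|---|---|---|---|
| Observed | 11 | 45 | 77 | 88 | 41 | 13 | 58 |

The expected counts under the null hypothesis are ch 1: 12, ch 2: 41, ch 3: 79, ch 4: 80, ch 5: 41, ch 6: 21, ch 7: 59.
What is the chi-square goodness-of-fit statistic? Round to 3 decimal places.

4.389

χ² = (11−12)²/12 + (45−41)²/41 + (77−79)²/79 + (88−80)²/80 + (41−41)²/41 + (13−21)²/21 + (58−59)²/59
   = 0.0833 + 0.3902 + 0.0506 + 0.8000 + 0.0000 + 3.0476 + 0.0169
Sum = 4.389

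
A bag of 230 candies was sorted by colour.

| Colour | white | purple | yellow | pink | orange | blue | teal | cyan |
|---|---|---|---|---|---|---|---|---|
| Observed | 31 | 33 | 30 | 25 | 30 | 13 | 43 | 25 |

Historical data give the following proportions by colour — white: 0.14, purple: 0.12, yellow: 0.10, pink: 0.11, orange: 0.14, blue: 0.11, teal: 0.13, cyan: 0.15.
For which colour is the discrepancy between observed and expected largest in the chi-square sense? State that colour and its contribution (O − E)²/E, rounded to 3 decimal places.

Expected counts E_i = n·p_i: 230×0.14 = 32.2, 230×0.12 = 27.6, 230×0.10 = 23, 230×0.11 = 25.3, 230×0.14 = 32.2, 230×0.11 = 25.3, 230×0.13 = 29.9, 230×0.15 = 34.5.
χ² = (31−32.2)²/32.2 + (33−27.6)²/27.6 + (30−23)²/23 + (25−25.3)²/25.3 + (30−32.2)²/32.2 + (13−25.3)²/25.3 + (43−29.9)²/29.9 + (25−34.5)²/34.5
   = 0.0447 + 1.0565 + 2.1304 + 0.0036 + 0.1503 + 5.9798 + 5.7395 + 2.6159
The largest term is for blue: 5.980.

blue, 5.980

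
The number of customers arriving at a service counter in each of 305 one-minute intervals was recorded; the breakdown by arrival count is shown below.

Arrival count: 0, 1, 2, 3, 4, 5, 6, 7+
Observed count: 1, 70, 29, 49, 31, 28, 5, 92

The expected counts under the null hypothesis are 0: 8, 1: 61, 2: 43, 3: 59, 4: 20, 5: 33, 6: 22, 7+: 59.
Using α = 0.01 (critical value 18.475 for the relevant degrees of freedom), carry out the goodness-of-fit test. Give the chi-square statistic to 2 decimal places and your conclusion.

cat         O        E   (O−E)²/E
0           1        8      6.125
1          70       61      1.328
2          29       43      4.558
3          49       59      1.695
4          31       20      6.050
5          28       33      0.758
6           5       22     13.136
7+         92       59     18.458
Sum = 52.11
df = 7. Since 52.11 > 18.475, we reject H₀.

52.11; reject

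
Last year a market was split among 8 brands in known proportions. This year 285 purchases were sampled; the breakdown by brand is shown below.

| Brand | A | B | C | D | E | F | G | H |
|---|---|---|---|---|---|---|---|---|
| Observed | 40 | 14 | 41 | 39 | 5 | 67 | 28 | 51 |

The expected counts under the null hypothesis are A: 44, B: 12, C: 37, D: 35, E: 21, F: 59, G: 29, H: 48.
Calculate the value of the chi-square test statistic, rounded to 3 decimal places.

χ² = (40−44)²/44 + (14−12)²/12 + (41−37)²/37 + (39−35)²/35 + (5−21)²/21 + (67−59)²/59 + (28−29)²/29 + (51−48)²/48
   = 0.3636 + 0.3333 + 0.4324 + 0.4571 + 12.1905 + 1.0847 + 0.0345 + 0.1875
Sum = 15.084

15.084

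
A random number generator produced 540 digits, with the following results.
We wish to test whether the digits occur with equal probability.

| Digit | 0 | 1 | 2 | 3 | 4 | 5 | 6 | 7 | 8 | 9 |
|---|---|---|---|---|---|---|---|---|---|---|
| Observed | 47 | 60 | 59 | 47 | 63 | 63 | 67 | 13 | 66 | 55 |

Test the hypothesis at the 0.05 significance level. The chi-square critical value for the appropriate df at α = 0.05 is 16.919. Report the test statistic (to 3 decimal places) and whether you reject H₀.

Expected count for each of the 10 categories: 540/10 = 54.
χ² = (47−54)²/54 + (60−54)²/54 + (59−54)²/54 + (47−54)²/54 + (63−54)²/54 + (63−54)²/54 + (67−54)²/54 + (13−54)²/54 + (66−54)²/54 + (55−54)²/54
   = 0.9074 + 0.6667 + 0.4630 + 0.9074 + 1.5000 + 1.5000 + 3.1296 + 31.1296 + 2.6667 + 0.0185
Sum = 42.889
df = 9. Since 42.889 > 16.919, we reject H₀.

42.889; reject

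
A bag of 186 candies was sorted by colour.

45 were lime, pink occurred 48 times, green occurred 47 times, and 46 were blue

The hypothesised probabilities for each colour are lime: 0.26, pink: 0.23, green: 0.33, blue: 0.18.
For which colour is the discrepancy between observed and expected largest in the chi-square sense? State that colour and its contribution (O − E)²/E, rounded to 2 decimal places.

blue, 4.68

Expected counts E_i = n·p_i: 186×0.26 = 48.36, 186×0.23 = 42.78, 186×0.33 = 61.38, 186×0.18 = 33.48.
lime: (45 − 48.36)²/48.36 = 11.2896/48.36 = 0.233
pink: (48 − 42.78)²/42.78 = 27.2484/42.78 = 0.637
green: (47 − 61.38)²/61.38 = 206.7844/61.38 = 3.369
blue: (46 − 33.48)²/33.48 = 156.7504/33.48 = 4.682
The largest term is for blue: 4.68.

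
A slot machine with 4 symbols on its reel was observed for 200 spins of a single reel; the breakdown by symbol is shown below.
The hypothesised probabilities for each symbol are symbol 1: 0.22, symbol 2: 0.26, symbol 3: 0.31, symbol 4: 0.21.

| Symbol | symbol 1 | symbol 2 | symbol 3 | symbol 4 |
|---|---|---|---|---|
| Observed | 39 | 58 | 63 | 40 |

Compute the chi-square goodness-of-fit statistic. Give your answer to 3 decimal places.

Expected counts E_i = n·p_i: 200×0.22 = 44, 200×0.26 = 52, 200×0.31 = 62, 200×0.21 = 42.
χ² = (39−44)²/44 + (58−52)²/52 + (63−62)²/62 + (40−42)²/42
   = 0.5682 + 0.6923 + 0.0161 + 0.0952
Sum = 1.372

1.372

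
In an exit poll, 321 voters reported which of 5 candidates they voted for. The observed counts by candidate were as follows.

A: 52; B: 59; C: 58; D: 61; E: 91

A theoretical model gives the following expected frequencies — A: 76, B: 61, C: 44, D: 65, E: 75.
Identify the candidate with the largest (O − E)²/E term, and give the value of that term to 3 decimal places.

χ² = (52−76)²/76 + (59−61)²/61 + (58−44)²/44 + (61−65)²/65 + (91−75)²/75
   = 7.5789 + 0.0656 + 4.4545 + 0.2462 + 3.4133
The largest term is for A: 7.579.

A, 7.579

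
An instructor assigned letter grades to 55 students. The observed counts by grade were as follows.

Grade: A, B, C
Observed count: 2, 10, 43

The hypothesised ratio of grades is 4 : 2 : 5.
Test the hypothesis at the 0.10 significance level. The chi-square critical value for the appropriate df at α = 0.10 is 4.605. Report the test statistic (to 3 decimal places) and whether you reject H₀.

Ratio total = 11. Expected counts: 55×4/11 = 20, 55×2/11 = 10, 55×5/11 = 25.
A: (2 − 20)²/20 = 324/20 = 16.2000
B: (10 − 10)²/10 = 0/10 = 0.0000
C: (43 − 25)²/25 = 324/25 = 12.9600
Sum = 29.160
df = 2. Since 29.160 > 4.605, we reject H₀.

29.160; reject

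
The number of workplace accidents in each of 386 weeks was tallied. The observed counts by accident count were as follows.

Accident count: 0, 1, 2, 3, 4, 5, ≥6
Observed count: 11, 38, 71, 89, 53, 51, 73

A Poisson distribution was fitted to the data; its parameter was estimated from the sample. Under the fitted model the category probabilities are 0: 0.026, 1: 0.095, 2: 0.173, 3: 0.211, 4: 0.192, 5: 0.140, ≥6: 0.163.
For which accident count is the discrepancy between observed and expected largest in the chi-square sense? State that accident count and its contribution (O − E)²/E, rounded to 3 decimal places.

4, 6.014

Expected counts E_i = n·p_i: 386×0.026 = 10.036, 386×0.095 = 36.67, 386×0.173 = 66.778, 386×0.211 = 81.446, 386×0.192 = 74.112, 386×0.140 = 54.04, 386×0.163 = 62.918.
cat         O        E   (O−E)²/E
0          11   10.036     0.0926
1          38    36.67     0.0482
2          71   66.778     0.2669
3          89   81.446     0.7006
4          53   74.112     6.0141
5          51    54.04     0.1710
≥6         73   62.918     1.6155
The largest term is for 4: 6.014.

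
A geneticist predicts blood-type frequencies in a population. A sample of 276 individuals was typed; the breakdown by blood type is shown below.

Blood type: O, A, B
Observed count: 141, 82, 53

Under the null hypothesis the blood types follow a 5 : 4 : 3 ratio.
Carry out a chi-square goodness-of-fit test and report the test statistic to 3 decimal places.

Ratio total = 12. Expected counts: 276×5/12 = 115, 276×4/12 = 92, 276×3/12 = 69.
O: (141 − 115)²/115 = 676/115 = 5.8783
A: (82 − 92)²/92 = 100/92 = 1.0870
B: (53 − 69)²/69 = 256/69 = 3.7101
Sum = 10.675

10.675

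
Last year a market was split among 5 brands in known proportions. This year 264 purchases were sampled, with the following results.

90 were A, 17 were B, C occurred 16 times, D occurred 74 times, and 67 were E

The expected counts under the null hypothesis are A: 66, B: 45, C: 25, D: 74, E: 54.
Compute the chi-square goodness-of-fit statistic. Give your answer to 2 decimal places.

cat         O        E   (O−E)²/E
A          90       66      8.727
B          17       45     17.422
C          16       25      3.240
D          74       74      0.000
E          67       54      3.130
Sum = 32.52

32.52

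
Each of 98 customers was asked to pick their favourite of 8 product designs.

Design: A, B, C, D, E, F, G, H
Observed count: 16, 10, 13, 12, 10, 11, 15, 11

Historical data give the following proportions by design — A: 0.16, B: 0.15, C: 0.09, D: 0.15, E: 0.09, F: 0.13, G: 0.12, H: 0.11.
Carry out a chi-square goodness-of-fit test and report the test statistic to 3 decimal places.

Expected counts E_i = n·p_i: 98×0.16 = 15.68, 98×0.15 = 14.7, 98×0.09 = 8.82, 98×0.15 = 14.7, 98×0.09 = 8.82, 98×0.13 = 12.74, 98×0.12 = 11.76, 98×0.11 = 10.78.
χ² = (16−15.68)²/15.68 + (10−14.7)²/14.7 + (13−8.82)²/8.82 + (12−14.7)²/14.7 + (10−8.82)²/8.82 + (11−12.74)²/12.74 + (15−11.76)²/11.76 + (11−10.78)²/10.78
   = 0.0065 + 1.5027 + 1.9810 + 0.4959 + 0.1579 + 0.2376 + 0.8927 + 0.0045
Sum = 5.279

5.279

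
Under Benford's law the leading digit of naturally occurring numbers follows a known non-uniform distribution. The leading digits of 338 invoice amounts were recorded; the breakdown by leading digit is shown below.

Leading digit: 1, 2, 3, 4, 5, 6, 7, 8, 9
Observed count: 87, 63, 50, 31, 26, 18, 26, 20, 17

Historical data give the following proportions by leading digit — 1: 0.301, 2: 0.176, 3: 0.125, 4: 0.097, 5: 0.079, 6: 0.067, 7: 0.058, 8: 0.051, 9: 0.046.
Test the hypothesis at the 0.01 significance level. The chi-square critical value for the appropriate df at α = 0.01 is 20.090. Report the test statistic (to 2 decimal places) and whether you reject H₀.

7.50; do not reject

Expected counts E_i = n·p_i: 338×0.301 = 101.738, 338×0.176 = 59.488, 338×0.125 = 42.25, 338×0.097 = 32.786, 338×0.079 = 26.702, 338×0.067 = 22.646, 338×0.058 = 19.604, 338×0.051 = 17.238, 338×0.046 = 15.548.
cat         O        E   (O−E)²/E
1          87  101.738      2.135
2          63   59.488      0.207
3          50    42.25      1.422
4          31   32.786      0.097
5          26   26.702      0.018
6          18   22.646      0.953
7          26   19.604      2.087
8          20   17.238      0.443
9          17   15.548      0.136
Sum = 7.50
df = 8. Since 7.50 < 20.090, we do not reject H₀.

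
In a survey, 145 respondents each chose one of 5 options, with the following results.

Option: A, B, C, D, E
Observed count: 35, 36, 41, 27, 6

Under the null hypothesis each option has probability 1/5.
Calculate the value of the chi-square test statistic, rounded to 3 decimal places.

Under H₀ each category has probability 1/5, so each expected count is 145/5 = 29.
A: (35 − 29)²/29 = 36/29 = 1.2414
B: (36 − 29)²/29 = 49/29 = 1.6897
C: (41 − 29)²/29 = 144/29 = 4.9655
D: (27 − 29)²/29 = 4/29 = 0.1379
E: (6 − 29)²/29 = 529/29 = 18.2414
Sum = 26.276

26.276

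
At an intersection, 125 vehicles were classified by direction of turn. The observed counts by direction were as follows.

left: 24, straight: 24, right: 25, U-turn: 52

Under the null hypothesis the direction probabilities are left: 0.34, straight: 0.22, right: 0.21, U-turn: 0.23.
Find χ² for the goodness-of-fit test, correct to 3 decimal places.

Expected counts E_i = n·p_i: 125×0.34 = 42.5, 125×0.22 = 27.5, 125×0.21 = 26.25, 125×0.23 = 28.75.
cat           O        E   (O−E)²/E
left         24     42.5     8.0529
straight     24     27.5     0.4455
right        25    26.25     0.0595
U-turn       52    28.75    18.8022
Sum = 27.360

27.360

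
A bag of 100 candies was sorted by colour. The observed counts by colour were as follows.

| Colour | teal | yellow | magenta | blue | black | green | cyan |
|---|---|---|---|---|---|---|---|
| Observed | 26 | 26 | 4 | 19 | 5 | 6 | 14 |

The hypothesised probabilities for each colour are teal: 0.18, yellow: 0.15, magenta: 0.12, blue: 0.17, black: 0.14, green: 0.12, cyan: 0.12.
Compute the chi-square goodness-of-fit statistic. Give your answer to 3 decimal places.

Expected counts E_i = n·p_i: 100×0.18 = 18, 100×0.15 = 15, 100×0.12 = 12, 100×0.17 = 17, 100×0.14 = 14, 100×0.12 = 12, 100×0.12 = 12.
teal: (26 − 18)²/18 = 64/18 = 3.5556
yellow: (26 − 15)²/15 = 121/15 = 8.0667
magenta: (4 − 12)²/12 = 64/12 = 5.3333
blue: (19 − 17)²/17 = 4/17 = 0.2353
black: (5 − 14)²/14 = 81/14 = 5.7857
green: (6 − 12)²/12 = 36/12 = 3.0000
cyan: (14 − 12)²/12 = 4/12 = 0.3333
Sum = 26.310

26.310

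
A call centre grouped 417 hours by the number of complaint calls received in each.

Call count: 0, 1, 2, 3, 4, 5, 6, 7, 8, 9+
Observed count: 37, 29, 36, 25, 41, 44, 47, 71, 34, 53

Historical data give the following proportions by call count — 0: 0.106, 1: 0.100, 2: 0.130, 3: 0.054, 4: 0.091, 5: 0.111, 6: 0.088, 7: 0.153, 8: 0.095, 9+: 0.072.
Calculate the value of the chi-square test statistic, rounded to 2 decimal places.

Expected counts E_i = n·p_i: 417×0.106 = 44.202, 417×0.100 = 41.7, 417×0.130 = 54.21, 417×0.054 = 22.518, 417×0.091 = 37.947, 417×0.111 = 46.287, 417×0.088 = 36.696, 417×0.153 = 63.801, 417×0.095 = 39.615, 417×0.072 = 30.024.
cat         O        E   (O−E)²/E
0          37   44.202      1.173
1          29     41.7      3.868
2          36    54.21      6.117
3          25   22.518      0.274
4          41   37.947      0.246
5          44   46.287      0.113
6          47   36.696      2.893
7          71   63.801      0.812
8          34   39.615      0.796
9+         53   30.024     17.582
Sum = 33.87

33.87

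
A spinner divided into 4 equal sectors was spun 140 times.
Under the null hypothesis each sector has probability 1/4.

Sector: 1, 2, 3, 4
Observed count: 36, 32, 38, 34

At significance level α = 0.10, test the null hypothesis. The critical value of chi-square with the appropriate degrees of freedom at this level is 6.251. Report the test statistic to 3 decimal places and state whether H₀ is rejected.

Under H₀ each category has probability 1/4, so each expected count is 140/4 = 35.
cat         O        E   (O−E)²/E
1          36       35     0.0286
2          32       35     0.2571
3          38       35     0.2571
4          34       35     0.0286
Sum = 0.571
df = 3. Since 0.571 < 6.251, we do not reject H₀.

0.571; do not reject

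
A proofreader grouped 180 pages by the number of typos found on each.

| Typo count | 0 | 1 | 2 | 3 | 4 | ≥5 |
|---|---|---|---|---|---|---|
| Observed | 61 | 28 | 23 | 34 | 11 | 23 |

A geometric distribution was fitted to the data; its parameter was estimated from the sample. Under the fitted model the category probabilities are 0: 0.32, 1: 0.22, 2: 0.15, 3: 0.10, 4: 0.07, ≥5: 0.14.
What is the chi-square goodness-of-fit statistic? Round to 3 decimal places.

18.809

Expected counts E_i = n·p_i: 180×0.32 = 57.6, 180×0.22 = 39.6, 180×0.15 = 27, 180×0.10 = 18, 180×0.07 = 12.6, 180×0.14 = 25.2.
χ² = (61−57.6)²/57.6 + (28−39.6)²/39.6 + (23−27)²/27 + (34−18)²/18 + (11−12.6)²/12.6 + (23−25.2)²/25.2
   = 0.2007 + 3.3980 + 0.5926 + 14.2222 + 0.2032 + 0.1921
Sum = 18.809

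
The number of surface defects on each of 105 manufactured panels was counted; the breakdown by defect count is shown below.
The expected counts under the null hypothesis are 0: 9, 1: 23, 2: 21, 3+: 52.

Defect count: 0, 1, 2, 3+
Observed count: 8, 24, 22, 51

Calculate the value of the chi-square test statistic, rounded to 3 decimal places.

0.221

0: (8 − 9)²/9 = 1/9 = 0.1111
1: (24 − 23)²/23 = 1/23 = 0.0435
2: (22 − 21)²/21 = 1/21 = 0.0476
3+: (51 − 52)²/52 = 1/52 = 0.0192
Sum = 0.221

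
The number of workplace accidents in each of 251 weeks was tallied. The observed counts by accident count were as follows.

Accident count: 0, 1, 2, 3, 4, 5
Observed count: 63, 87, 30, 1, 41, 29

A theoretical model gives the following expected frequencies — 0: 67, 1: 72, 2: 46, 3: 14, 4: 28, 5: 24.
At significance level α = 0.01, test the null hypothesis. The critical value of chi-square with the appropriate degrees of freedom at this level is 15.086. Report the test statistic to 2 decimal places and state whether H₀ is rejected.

28.08; reject

cat         O        E   (O−E)²/E
0          63       67      0.239
1          87       72      3.125
2          30       46      5.565
3           1       14     12.071
4          41       28      6.036
5          29       24      1.042
Sum = 28.08
df = 5. Since 28.08 > 15.086, we reject H₀.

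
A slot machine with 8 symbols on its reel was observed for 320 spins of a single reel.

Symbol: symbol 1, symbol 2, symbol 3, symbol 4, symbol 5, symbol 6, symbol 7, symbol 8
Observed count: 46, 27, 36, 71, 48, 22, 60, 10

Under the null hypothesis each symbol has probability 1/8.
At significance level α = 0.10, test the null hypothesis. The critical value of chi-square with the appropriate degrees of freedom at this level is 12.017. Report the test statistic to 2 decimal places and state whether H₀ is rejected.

Expected count for each of the 8 categories: 320/8 = 40.
symbol 1: (46 − 40)²/40 = 36/40 = 0.900
symbol 2: (27 − 40)²/40 = 169/40 = 4.225
symbol 3: (36 − 40)²/40 = 16/40 = 0.400
symbol 4: (71 − 40)²/40 = 961/40 = 24.025
symbol 5: (48 − 40)²/40 = 64/40 = 1.600
symbol 6: (22 − 40)²/40 = 324/40 = 8.100
symbol 7: (60 − 40)²/40 = 400/40 = 10.000
symbol 8: (10 − 40)²/40 = 900/40 = 22.500
Sum = 71.75
df = 7. Since 71.75 > 12.017, we reject H₀.

71.75; reject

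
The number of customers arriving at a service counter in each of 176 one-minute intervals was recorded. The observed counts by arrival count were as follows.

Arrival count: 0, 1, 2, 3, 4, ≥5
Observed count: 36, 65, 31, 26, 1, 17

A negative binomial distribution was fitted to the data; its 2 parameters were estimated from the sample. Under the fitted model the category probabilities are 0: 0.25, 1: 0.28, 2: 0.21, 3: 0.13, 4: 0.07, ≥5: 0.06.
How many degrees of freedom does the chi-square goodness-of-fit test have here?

3

There are k = 6 categories and 2 parameters estimated from the data, so df = 6 − 1 − 2 = 3.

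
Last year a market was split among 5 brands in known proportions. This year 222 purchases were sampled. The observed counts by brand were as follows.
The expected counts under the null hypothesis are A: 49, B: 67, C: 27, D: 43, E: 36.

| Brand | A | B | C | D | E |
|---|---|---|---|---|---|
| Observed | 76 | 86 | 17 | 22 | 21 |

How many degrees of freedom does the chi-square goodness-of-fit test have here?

There are k = 5 categories and no parameters were estimated from the data, so df = 5 − 1 = 4.

4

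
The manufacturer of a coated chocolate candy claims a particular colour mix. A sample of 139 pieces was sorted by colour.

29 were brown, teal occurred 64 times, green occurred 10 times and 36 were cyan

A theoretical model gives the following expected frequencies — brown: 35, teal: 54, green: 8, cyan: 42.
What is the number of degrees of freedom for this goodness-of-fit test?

There are k = 4 categories and no parameters were estimated from the data, so df = 4 − 1 = 3.

3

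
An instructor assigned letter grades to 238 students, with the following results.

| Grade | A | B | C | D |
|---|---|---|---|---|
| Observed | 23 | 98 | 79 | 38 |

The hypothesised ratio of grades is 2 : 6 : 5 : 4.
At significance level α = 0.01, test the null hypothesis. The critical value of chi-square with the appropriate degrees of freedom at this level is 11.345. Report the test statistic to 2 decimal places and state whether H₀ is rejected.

10.17; do not reject

Ratio total = 17. Expected counts: 238×2/17 = 28, 238×6/17 = 84, 238×5/17 = 70, 238×4/17 = 56.
χ² = (23−28)²/28 + (98−84)²/84 + (79−70)²/70 + (38−56)²/56
   = 0.893 + 2.333 + 1.157 + 5.786
Sum = 10.17
df = 3. Since 10.17 < 11.345, we do not reject H₀.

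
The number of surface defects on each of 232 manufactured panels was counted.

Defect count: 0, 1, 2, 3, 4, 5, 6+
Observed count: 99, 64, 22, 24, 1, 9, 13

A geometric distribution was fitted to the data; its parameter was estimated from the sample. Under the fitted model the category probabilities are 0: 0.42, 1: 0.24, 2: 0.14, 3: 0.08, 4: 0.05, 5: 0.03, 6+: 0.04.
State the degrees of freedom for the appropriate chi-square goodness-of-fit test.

5

There are k = 7 categories and 1 parameter estimated from the data, so df = 7 − 1 − 1 = 5.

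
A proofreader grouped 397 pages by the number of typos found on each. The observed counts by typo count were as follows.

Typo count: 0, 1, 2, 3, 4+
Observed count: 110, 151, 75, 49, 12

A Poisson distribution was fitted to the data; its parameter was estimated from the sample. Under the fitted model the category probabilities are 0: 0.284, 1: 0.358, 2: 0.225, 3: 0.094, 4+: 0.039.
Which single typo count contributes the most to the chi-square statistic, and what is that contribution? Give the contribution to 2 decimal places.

3, 3.66

Expected counts E_i = n·p_i: 397×0.284 = 112.748, 397×0.358 = 142.126, 397×0.225 = 89.325, 397×0.094 = 37.318, 397×0.039 = 15.483.
cat         O        E   (O−E)²/E
0         110  112.748      0.067
1         151  142.126      0.554
2          75   89.325      2.297
3          49   37.318      3.657
4+         12   15.483      0.784
The largest term is for 3: 3.66.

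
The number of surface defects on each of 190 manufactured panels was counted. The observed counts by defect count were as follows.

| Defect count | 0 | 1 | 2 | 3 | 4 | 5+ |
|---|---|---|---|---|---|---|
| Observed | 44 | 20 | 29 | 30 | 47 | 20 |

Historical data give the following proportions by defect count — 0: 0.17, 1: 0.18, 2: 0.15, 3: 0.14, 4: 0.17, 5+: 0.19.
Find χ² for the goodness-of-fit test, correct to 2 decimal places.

24.45

Expected counts E_i = n·p_i: 190×0.17 = 32.3, 190×0.18 = 34.2, 190×0.15 = 28.5, 190×0.14 = 26.6, 190×0.17 = 32.3, 190×0.19 = 36.1.
0: (44 − 32.3)²/32.3 = 136.89/32.3 = 4.238
1: (20 − 34.2)²/34.2 = 201.64/34.2 = 5.896
2: (29 − 28.5)²/28.5 = 0.25/28.5 = 0.009
3: (30 − 26.6)²/26.6 = 11.56/26.6 = 0.435
4: (47 − 32.3)²/32.3 = 216.09/32.3 = 6.690
5+: (20 − 36.1)²/36.1 = 259.21/36.1 = 7.180
Sum = 24.45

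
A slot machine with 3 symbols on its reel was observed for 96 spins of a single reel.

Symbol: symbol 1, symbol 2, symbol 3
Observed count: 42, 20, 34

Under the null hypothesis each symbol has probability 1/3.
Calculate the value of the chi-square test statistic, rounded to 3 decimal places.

Under H₀ each category has probability 1/3, so each expected count is 96/3 = 32.
cat           O        E   (O−E)²/E
symbol 1     42       32     3.1250
symbol 2     20       32     4.5000
symbol 3     34       32     0.1250
Sum = 7.750

7.750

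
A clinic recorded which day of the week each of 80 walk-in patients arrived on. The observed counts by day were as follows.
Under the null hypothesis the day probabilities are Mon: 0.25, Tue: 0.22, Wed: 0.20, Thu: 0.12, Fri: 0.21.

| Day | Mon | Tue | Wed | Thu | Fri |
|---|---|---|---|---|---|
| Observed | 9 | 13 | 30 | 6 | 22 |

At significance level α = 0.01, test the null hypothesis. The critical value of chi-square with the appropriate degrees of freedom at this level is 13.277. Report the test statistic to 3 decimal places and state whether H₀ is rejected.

22.462; reject

Expected counts E_i = n·p_i: 80×0.25 = 20, 80×0.22 = 17.6, 80×0.20 = 16, 80×0.12 = 9.6, 80×0.21 = 16.8.
cat         O        E   (O−E)²/E
Mon         9       20     6.0500
Tue        13     17.6     1.2023
Wed        30       16    12.2500
Thu         6      9.6     1.3500
Fri        22     16.8     1.6095
Sum = 22.462
df = 4. Since 22.462 > 13.277, we reject H₀.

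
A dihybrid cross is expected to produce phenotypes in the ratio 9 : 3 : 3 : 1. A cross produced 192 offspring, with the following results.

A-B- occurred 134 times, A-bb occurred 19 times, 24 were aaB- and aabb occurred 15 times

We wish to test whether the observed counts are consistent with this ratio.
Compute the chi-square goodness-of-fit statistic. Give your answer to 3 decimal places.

Ratio total = 16. Expected counts: 192×9/16 = 108, 192×3/16 = 36, 192×3/16 = 36, 192×1/16 = 12.
χ² = (134−108)²/108 + (19−36)²/36 + (24−36)²/36 + (15−12)²/12
   = 6.2593 + 8.0278 + 4.0000 + 0.7500
Sum = 19.037

19.037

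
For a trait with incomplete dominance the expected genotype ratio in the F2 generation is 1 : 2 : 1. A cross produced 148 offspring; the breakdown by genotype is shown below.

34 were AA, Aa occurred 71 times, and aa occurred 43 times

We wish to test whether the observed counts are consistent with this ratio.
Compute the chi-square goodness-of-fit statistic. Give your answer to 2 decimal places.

Ratio total = 4. Expected counts: 148×1/4 = 37, 148×2/4 = 74, 148×1/4 = 37.
cat         O        E   (O−E)²/E
AA         34       37      0.243
Aa         71       74      0.122
aa         43       37      0.973
Sum = 1.34

1.34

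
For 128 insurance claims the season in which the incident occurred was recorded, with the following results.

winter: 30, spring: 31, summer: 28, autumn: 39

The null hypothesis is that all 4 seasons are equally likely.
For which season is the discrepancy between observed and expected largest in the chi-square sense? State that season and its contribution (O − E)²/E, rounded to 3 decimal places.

autumn, 1.531

Expected count for each of the 4 categories: 128/4 = 32.
χ² = (30−32)²/32 + (31−32)²/32 + (28−32)²/32 + (39−32)²/32
   = 0.1250 + 0.0313 + 0.5000 + 1.5313
The largest term is for autumn: 1.531.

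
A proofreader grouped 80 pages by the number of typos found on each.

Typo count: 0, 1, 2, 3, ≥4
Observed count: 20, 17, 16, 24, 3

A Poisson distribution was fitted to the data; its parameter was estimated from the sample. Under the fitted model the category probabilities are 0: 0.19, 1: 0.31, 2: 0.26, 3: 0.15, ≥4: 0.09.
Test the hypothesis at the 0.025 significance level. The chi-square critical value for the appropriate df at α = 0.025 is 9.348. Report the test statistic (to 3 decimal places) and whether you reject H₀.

Expected counts E_i = n·p_i: 80×0.19 = 15.2, 80×0.31 = 24.8, 80×0.26 = 20.8, 80×0.15 = 12, 80×0.09 = 7.2.
cat         O        E   (O−E)²/E
0          20     15.2     1.5158
1          17     24.8     2.4532
2          16     20.8     1.1077
3          24       12    12.0000
≥4          3      7.2     2.4500
Sum = 19.527
df = 3. Since 19.527 > 9.348, we reject H₀.

19.527; reject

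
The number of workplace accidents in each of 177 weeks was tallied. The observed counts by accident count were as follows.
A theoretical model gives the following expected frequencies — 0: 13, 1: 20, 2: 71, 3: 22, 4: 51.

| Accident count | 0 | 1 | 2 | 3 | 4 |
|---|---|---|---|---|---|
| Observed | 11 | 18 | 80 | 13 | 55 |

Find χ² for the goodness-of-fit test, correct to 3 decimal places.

5.644

χ² = (11−13)²/13 + (18−20)²/20 + (80−71)²/71 + (13−22)²/22 + (55−51)²/51
   = 0.3077 + 0.2000 + 1.1408 + 3.6818 + 0.3137
Sum = 5.644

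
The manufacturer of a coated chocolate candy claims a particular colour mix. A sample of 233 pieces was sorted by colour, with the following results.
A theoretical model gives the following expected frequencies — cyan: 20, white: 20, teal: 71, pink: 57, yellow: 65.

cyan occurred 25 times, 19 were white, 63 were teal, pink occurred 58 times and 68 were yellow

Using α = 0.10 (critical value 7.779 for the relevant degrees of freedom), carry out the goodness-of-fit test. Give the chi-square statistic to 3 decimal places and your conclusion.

χ² = (25−20)²/20 + (19−20)²/20 + (63−71)²/71 + (58−57)²/57 + (68−65)²/65
   = 1.2500 + 0.0500 + 0.9014 + 0.0175 + 0.1385
Sum = 2.357
df = 4. Since 2.357 < 7.779, we do not reject H₀.

2.357; do not reject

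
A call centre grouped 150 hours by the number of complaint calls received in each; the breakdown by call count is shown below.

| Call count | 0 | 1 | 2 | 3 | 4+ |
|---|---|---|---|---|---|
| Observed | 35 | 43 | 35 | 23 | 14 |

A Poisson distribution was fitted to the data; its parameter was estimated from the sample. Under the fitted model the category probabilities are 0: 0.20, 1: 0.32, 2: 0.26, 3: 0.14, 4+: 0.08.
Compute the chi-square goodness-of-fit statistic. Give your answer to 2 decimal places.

Expected counts E_i = n·p_i: 150×0.20 = 30, 150×0.32 = 48, 150×0.26 = 39, 150×0.14 = 21, 150×0.08 = 12.
0: (35 − 30)²/30 = 25/30 = 0.833
1: (43 − 48)²/48 = 25/48 = 0.521
2: (35 − 39)²/39 = 16/39 = 0.410
3: (23 − 21)²/21 = 4/21 = 0.190
4+: (14 − 12)²/12 = 4/12 = 0.333
Sum = 2.29

2.29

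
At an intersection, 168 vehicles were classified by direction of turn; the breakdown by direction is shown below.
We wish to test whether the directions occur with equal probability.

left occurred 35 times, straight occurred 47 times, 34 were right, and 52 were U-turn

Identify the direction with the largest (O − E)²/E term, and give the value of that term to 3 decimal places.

Under H₀ each category has probability 1/4, so each expected count is 168/4 = 42.
χ² = (35−42)²/42 + (47−42)²/42 + (34−42)²/42 + (52−42)²/42
   = 1.1667 + 0.5952 + 1.5238 + 2.3810
The largest term is for U-turn: 2.381.

U-turn, 2.381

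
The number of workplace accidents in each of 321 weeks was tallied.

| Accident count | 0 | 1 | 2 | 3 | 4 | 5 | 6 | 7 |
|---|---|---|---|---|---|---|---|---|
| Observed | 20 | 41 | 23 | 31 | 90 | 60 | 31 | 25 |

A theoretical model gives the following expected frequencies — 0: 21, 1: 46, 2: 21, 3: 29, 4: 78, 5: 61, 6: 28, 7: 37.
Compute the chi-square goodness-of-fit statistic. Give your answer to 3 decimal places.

0: (20 − 21)²/21 = 1/21 = 0.0476
1: (41 − 46)²/46 = 25/46 = 0.5435
2: (23 − 21)²/21 = 4/21 = 0.1905
3: (31 − 29)²/29 = 4/29 = 0.1379
4: (90 − 78)²/78 = 144/78 = 1.8462
5: (60 − 61)²/61 = 1/61 = 0.0164
6: (31 − 28)²/28 = 9/28 = 0.3214
7: (25 − 37)²/37 = 144/37 = 3.8919
Sum = 6.995

6.995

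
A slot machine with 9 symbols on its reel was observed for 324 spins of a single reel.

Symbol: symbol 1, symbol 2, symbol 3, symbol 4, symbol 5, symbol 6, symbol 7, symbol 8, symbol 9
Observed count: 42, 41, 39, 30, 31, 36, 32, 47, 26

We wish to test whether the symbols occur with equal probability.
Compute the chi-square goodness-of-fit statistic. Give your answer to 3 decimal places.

10.222

Expected count for each of the 9 categories: 324/9 = 36.
symbol 1: (42 − 36)²/36 = 36/36 = 1.0000
symbol 2: (41 − 36)²/36 = 25/36 = 0.6944
symbol 3: (39 − 36)²/36 = 9/36 = 0.2500
symbol 4: (30 − 36)²/36 = 36/36 = 1.0000
symbol 5: (31 − 36)²/36 = 25/36 = 0.6944
symbol 6: (36 − 36)²/36 = 0/36 = 0.0000
symbol 7: (32 − 36)²/36 = 16/36 = 0.4444
symbol 8: (47 − 36)²/36 = 121/36 = 3.3611
symbol 9: (26 − 36)²/36 = 100/36 = 2.7778
Sum = 10.222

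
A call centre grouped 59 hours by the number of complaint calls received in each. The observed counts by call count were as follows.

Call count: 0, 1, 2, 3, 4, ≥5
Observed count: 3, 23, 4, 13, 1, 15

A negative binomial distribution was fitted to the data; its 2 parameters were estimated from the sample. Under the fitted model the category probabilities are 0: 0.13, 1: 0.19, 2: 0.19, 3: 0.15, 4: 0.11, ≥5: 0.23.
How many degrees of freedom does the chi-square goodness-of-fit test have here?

3

There are k = 6 categories and 2 parameters estimated from the data, so df = 6 − 1 − 2 = 3.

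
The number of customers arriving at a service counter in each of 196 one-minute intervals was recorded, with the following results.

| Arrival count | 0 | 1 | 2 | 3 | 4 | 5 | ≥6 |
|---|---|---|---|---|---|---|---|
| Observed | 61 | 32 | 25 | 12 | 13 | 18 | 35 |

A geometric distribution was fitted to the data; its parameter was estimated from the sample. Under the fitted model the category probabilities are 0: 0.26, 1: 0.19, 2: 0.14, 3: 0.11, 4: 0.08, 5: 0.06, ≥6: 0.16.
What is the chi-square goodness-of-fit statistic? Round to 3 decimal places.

Expected counts E_i = n·p_i: 196×0.26 = 50.96, 196×0.19 = 37.24, 196×0.14 = 27.44, 196×0.11 = 21.56, 196×0.08 = 15.68, 196×0.06 = 11.76, 196×0.16 = 31.36.
cat         O        E   (O−E)²/E
0          61    50.96     1.9781
1          32    37.24     0.7373
2          25    27.44     0.2170
3          12    21.56     4.2390
4          13    15.68     0.4581
5          18    11.76     3.3110
≥6         35    31.36     0.4225
Sum = 11.363

11.363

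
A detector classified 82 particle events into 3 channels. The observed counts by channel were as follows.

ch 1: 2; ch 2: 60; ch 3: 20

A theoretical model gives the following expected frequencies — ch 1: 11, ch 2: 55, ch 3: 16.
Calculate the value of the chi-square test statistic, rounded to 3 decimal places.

8.818

ch 1: (2 − 11)²/11 = 81/11 = 7.3636
ch 2: (60 − 55)²/55 = 25/55 = 0.4545
ch 3: (20 − 16)²/16 = 16/16 = 1.0000
Sum = 8.818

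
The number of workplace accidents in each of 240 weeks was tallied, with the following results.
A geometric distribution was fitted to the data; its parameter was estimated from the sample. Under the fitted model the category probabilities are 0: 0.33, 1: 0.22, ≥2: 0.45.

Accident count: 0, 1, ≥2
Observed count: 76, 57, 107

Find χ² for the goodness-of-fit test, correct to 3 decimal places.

Expected counts E_i = n·p_i: 240×0.33 = 79.2, 240×0.22 = 52.8, 240×0.45 = 108.
0: (76 − 79.2)²/79.2 = 10.24/79.2 = 0.1293
1: (57 − 52.8)²/52.8 = 17.64/52.8 = 0.3341
≥2: (107 − 108)²/108 = 1/108 = 0.0093
Sum = 0.473

0.473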